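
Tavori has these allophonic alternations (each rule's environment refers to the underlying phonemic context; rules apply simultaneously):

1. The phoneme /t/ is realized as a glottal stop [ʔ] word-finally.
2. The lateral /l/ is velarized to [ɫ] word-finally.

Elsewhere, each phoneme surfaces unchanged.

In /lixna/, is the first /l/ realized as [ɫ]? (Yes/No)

/l/ (word-initial) fails the environment for rule 2, so it stays [l].
The actual realization is [l], not [ɫ].

No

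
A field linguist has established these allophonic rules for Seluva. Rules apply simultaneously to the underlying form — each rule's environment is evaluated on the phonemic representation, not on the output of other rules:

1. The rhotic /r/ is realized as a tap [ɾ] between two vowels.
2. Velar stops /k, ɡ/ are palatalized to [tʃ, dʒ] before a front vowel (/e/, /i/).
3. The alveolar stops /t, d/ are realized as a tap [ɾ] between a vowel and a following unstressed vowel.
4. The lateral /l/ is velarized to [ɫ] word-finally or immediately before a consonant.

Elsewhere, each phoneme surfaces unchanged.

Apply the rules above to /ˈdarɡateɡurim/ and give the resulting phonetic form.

/d/ (word-initial): rule 3 targets it, but not between a vowel and a following unstressed vowel → unchanged [d].
/r/ — between /a/ and /ɡ/; rule 1 does not apply here → [r].
/ɡ/ (between /r/ and /a/) fails the environment for rule 2, so it stays [ɡ].
/t/ (between /a/ and /e/): between a vowel and a following unstressed vowel, so rule 3 applies → [ɾ].
/ɡ/ (between /e/ and /u/) is in the target of rule 2 but the environment (before a front vowel) is not met → [ɡ].
/r/ — between /u/ and /i/, between two vowels — surfaces as [ɾ] (rule 1).

[ˈdarɡaɾeɡuɾim]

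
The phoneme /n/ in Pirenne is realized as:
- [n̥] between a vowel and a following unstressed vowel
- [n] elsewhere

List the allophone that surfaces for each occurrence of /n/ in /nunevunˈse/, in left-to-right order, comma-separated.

Occurrence 1 (position 1): no conditioning environment matches → elsewhere allophone [n].
Occurrence 2 (position 3): between a vowel and a following unstressed vowel → [n̥].
Occurrence 3 (position 7): no conditioning environment matches → elsewhere allophone [n].

[n], [n̥], [n]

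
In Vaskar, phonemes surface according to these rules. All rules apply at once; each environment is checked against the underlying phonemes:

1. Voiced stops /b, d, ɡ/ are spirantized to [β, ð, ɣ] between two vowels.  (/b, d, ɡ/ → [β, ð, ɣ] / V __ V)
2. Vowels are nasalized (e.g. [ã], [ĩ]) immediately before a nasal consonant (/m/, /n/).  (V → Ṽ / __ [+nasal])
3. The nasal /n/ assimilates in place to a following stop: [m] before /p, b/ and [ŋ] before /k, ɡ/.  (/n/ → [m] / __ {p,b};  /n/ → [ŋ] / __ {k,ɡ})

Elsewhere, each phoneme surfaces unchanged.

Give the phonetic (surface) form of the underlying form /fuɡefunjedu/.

/f/ (word-initial): no rule targets it → [f].
/u/ — between /f/ and /ɡ/; rule 2 does not apply here → [u].
Rule 1 applies to /ɡ/ (between /u/ and /e/: between two vowels) → [ɣ].
/e/ (between /ɡ/ and /f/): rule 2 targets it, but not before a nasal consonant → unchanged [e].
/f/ — not in any rule's target class → [f].
/u/ meets the environment for rule 2 (before a nasal consonant) → [ũ].
/n/ (between /u/ and /j/) fails the environment for rule 3, so it stays [n].
/j/ stays [j].
/e/ (between /j/ and /d/) fails the environment for rule 2, so it stays [e].
/d/ (between /e/ and /u/) occurs between two vowels → [ð] by rule 1.
/u/ (word-final) fails the environment for rule 2, so it stays [u].

[fuɣefũnjeðu]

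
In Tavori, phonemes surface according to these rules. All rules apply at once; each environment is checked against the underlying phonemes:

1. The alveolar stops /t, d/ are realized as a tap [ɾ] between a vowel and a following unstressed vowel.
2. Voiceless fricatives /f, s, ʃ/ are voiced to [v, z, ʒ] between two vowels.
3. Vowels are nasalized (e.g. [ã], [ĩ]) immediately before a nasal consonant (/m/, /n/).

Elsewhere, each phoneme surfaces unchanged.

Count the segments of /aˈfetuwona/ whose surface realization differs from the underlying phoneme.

3

Segments that undergo a rule: /f/ → [v] (rule 2); /t/ → [ɾ] (rule 1); /o/ → [õ] (rule 3).
All other segments surface unchanged.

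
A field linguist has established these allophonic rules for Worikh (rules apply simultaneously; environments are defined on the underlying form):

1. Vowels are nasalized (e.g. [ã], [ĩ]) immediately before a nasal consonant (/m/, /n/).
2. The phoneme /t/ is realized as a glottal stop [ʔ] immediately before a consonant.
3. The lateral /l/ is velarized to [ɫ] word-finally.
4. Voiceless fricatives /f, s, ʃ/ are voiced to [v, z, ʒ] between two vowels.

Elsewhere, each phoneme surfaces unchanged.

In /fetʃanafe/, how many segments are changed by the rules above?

Segments that undergo a rule: /t/ → [ʔ] (rule 2); /a/ → [ã] (rule 1); /f/ → [v] (rule 4).
All other segments surface unchanged.

3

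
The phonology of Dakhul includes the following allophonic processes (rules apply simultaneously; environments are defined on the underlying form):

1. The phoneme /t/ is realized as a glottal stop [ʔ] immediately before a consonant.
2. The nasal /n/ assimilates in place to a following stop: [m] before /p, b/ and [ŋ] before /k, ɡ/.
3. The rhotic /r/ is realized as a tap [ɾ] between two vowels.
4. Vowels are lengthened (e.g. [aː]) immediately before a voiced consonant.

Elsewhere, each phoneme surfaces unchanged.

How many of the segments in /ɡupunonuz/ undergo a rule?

Segments that undergo a rule: /u/ → [uː] (rule 4); /o/ → [oː] (rule 4); /u/ → [uː] (rule 4).
All other segments surface unchanged.

3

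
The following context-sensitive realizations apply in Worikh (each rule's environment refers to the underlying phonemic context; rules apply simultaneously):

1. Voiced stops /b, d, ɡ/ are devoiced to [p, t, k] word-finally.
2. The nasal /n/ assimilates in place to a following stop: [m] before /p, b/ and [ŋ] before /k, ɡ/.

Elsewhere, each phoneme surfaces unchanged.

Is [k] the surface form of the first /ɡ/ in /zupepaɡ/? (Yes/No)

/ɡ/ (word-final): word-finally, so rule 1 applies → [k].
The actual realization is [k], which matches [k].

Yes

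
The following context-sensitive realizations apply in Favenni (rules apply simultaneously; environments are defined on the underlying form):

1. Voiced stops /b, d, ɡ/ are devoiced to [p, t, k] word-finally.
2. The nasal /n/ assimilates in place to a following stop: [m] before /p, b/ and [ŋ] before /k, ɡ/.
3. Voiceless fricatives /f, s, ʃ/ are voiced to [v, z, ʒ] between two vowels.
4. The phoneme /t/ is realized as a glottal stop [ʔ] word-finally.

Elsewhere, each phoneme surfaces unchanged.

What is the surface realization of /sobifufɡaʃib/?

/s/ (word-initial) fails the environment for rule 3, so it stays [s].
/o/ (between /s/ and /b/) is unaffected → [o].
/b/ (between /o/ and /i/) is in the target of rule 1 but the environment (word-finally) is not met → [b].
/i/ (between /b/ and /f/) is unaffected → [i].
/f/ (between /i/ and /u/): between two vowels, so rule 3 applies → [v].
/u/ (between /f/ and /f/) is unaffected → [u].
/f/ (between /u/ and /ɡ/) is in the target of rule 3 but the environment (between two vowels) is not met → [f].
/ɡ/ (between /f/ and /a/) fails the environment for rule 1, so it stays [ɡ].
/a/ stays [a].
/ʃ/ — between /a/ and /i/, between two vowels — surfaces as [ʒ] (rule 3).
/i/ (between /ʃ/ and /b/) is unaffected → [i].
/b/ (word-final): word-finally, so rule 1 applies → [p].

[sobivufɡaʒip]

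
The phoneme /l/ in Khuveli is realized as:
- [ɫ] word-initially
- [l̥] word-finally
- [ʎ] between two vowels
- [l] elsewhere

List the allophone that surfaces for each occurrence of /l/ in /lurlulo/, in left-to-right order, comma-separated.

[ɫ], [l], [ʎ]

Occurrence 1 (position 1): word-initially → [ɫ].
Occurrence 2 (position 4): no conditioning environment matches → elsewhere allophone [l].
Occurrence 3 (position 6): between two vowels → [ʎ].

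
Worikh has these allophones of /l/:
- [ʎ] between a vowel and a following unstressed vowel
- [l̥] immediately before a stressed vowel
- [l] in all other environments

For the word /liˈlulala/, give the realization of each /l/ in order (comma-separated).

[l], [l̥], [ʎ], [ʎ]

Occurrence 1 (position 1): no conditioning environment matches → elsewhere allophone [l].
Occurrence 2 (position 3): immediately before a stressed vowel → [l̥].
Occurrence 3 (position 5): between a vowel and a following unstressed vowel → [ʎ].
Occurrence 4 (position 7): between a vowel and a following unstressed vowel → [ʎ].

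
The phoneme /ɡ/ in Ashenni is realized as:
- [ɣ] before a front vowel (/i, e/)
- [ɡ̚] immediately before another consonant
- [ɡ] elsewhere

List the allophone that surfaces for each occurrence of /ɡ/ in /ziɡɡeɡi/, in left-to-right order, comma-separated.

Occurrence 1 (position 3): immediately before another consonant → [ɡ̚].
Occurrence 2 (position 4): before a front vowel (/i, e/) → [ɣ].
Occurrence 3 (position 6): before a front vowel (/i, e/) → [ɣ].

[ɡ̚], [ɣ], [ɣ]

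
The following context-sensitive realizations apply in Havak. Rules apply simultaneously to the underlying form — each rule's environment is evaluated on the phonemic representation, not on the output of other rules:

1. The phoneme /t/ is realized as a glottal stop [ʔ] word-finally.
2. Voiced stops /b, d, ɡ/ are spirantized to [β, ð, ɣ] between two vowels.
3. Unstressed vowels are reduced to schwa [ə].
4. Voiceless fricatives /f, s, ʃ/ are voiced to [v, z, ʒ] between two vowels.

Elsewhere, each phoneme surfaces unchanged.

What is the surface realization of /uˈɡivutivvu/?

[əˈɣivətəvvə]

/u/ (word-initial): in an unstressed syllable, so rule 3 applies → [ə].
/ɡ/ (between /u/ and /i/) occurs between two vowels → [ɣ] by rule 2.
/i/ (between /ɡ/ and /v/): rule 3 targets it, but not in an unstressed syllable → unchanged [i].
/v/ stays [v].
/u/ (between /v/ and /t/) occurs in an unstressed syllable → [ə] by rule 3.
/t/ (between /u/ and /i/) is in the target of rule 1 but the environment (word-finally) is not met → [t].
Rule 3 applies to /i/ (between /t/ and /v/: in an unstressed syllable) → [ə].
/v/ (between /i/ and /v/) is unaffected → [v].
/v/ (between /v/ and /u/) is unaffected → [v].
/u/ (word-final) occurs in an unstressed syllable → [ə] by rule 3.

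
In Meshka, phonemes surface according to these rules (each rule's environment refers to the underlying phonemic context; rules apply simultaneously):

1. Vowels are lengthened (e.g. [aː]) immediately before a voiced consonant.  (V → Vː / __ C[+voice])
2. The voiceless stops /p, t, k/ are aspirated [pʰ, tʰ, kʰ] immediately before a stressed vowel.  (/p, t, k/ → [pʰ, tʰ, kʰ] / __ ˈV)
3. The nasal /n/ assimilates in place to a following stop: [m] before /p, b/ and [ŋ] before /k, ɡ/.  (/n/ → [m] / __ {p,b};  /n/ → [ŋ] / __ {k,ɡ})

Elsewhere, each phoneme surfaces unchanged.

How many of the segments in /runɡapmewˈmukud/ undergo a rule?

Segments that undergo a rule: /u/ → [uː] (rule 1); /n/ → [ŋ] (rule 3); /e/ → [eː] (rule 1); /u/ → [uː] (rule 1).
All other segments surface unchanged.

4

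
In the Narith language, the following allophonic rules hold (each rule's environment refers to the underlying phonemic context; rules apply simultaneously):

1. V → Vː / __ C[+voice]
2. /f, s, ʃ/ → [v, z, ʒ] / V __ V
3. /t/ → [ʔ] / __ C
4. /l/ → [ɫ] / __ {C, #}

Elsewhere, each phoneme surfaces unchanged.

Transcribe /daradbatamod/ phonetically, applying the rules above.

/d/ (word-initial): no rule targets it → [d].
/a/ (between /d/ and /r/) occurs before a voiced consonant → [aː] by rule 1.
/r/ — not in any rule's target class → [r].
/a/ (between /r/ and /d/): before a voiced consonant, so rule 1 applies → [aː].
/d/ (between /a/ and /b/) is unaffected → [d].
/b/ stays [b].
/a/ (between /b/ and /t/): rule 1 targets it, but not before a voiced consonant → unchanged [a].
/t/ (between /a/ and /a/): rule 3 targets it, but not immediately before a consonant → unchanged [t].
/a/ (between /t/ and /m/): before a voiced consonant, so rule 1 applies → [aː].
/m/ (between /a/ and /o/): no rule targets it → [m].
/o/ (between /m/ and /d/) occurs before a voiced consonant → [oː] by rule 1.
/d/ (word-final) is unaffected → [d].

[daːraːdbataːmoːd]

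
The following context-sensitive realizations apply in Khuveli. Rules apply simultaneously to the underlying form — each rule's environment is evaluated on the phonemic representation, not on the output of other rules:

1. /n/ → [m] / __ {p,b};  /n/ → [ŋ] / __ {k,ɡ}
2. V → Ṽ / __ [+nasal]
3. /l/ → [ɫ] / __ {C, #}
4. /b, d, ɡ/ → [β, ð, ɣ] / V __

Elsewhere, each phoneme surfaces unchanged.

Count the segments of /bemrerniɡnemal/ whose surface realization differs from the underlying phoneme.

Segments that undergo a rule: /e/ → [ẽ] (rule 2); /ɡ/ → [ɣ] (rule 4); /e/ → [ẽ] (rule 2); /l/ → [ɫ] (rule 3).
All other segments surface unchanged.

4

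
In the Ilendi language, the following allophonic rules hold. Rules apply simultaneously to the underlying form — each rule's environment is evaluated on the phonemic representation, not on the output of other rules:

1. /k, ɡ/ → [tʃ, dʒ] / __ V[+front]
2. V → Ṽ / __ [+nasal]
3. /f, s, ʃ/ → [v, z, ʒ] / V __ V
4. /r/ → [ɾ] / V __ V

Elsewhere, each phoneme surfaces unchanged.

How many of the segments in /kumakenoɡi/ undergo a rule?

Segments that undergo a rule: /u/ → [ũ] (rule 2); /k/ → [tʃ] (rule 1); /e/ → [ẽ] (rule 2); /ɡ/ → [dʒ] (rule 1).
All other segments surface unchanged.

4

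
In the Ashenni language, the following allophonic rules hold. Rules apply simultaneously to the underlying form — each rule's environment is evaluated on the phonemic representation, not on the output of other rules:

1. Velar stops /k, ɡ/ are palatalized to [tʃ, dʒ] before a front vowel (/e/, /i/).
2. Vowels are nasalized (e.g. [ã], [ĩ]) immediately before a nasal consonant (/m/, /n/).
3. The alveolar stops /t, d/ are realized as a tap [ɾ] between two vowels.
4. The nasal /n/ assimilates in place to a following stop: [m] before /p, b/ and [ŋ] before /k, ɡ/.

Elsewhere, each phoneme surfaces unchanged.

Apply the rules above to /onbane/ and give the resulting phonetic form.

[õmbãne]

Rule 2 applies to /o/ (word-initial: before a nasal consonant) → [õ].
/n/ (between /o/ and /b/) occurs before a labial or velar stop → [m] by rule 4.
/b/ (between /n/ and /a/): no rule targets it → [b].
/a/ meets the environment for rule 2 (before a nasal consonant) → [ã].
/n/ (between /a/ and /e/) fails the environment for rule 4, so it stays [n].
/e/ (word-final): rule 2 targets it, but not before a nasal consonant → unchanged [e].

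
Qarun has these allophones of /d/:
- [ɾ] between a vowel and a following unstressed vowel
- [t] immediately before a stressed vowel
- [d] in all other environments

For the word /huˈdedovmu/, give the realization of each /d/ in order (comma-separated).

Occurrence 1 (position 3): immediately before a stressed vowel → [t].
Occurrence 2 (position 5): between a vowel and a following unstressed vowel → [ɾ].

[t], [ɾ]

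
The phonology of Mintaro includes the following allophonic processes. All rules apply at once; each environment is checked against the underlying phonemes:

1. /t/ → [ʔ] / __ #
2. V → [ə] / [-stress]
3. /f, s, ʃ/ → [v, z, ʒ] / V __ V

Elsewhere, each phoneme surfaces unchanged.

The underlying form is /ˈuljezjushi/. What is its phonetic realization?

/u/ — word-initial; rule 2 does not apply here → [u].
/l/ (between /u/ and /j/): no rule targets it → [l].
/j/ (between /l/ and /e/): no rule targets it → [j].
/e/ (between /j/ and /z/): in an unstressed syllable, so rule 2 applies → [ə].
/z/ — not in any rule's target class → [z].
/j/ — not in any rule's target class → [j].
/u/ (between /j/ and /s/): in an unstressed syllable, so rule 2 applies → [ə].
/s/ (between /u/ and /h/) is in the target of rule 3 but the environment (between two vowels) is not met → [s].
/h/ (between /s/ and /i/): no rule targets it → [h].
/i/ meets the environment for rule 2 (in an unstressed syllable) → [ə].

[ˈuljəzjəshə]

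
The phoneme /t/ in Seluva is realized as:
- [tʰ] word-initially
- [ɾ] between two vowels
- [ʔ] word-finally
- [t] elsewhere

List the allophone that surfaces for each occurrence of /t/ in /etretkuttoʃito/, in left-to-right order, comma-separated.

[t], [t], [t], [t], [ɾ]

Occurrence 1 (position 2): no conditioning environment matches → elsewhere allophone [t].
Occurrence 2 (position 5): no conditioning environment matches → elsewhere allophone [t].
Occurrence 3 (position 8): no conditioning environment matches → elsewhere allophone [t].
Occurrence 4 (position 9): no conditioning environment matches → elsewhere allophone [t].
Occurrence 5 (position 13): between two vowels → [ɾ].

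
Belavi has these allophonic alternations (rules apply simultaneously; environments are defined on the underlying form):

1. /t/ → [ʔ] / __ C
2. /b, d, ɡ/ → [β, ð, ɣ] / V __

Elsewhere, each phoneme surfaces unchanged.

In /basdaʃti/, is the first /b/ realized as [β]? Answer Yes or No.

No

/b/ (word-initial) fails the environment for rule 2, so it stays [b].
The actual realization is [b], not [β].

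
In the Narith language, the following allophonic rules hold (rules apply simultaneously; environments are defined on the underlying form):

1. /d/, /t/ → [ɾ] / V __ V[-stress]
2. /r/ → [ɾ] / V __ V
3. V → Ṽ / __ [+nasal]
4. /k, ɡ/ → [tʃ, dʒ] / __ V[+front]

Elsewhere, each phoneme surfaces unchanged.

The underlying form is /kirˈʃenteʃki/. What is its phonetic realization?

[tʃirˈʃẽnteʃtʃi]

/k/ — word-initial, before a front vowel — surfaces as [tʃ] (rule 4).
/i/ (between /k/ and /r/) is in the target of rule 3 but the environment (before a nasal consonant) is not met → [i].
/r/ (between /i/ and /ʃ/) fails the environment for rule 2, so it stays [r].
/ʃ/ stays [ʃ].
/e/ (between /ʃ/ and /n/) occurs before a nasal consonant → [ẽ] by rule 3.
/n/ (between /e/ and /t/) is unaffected → [n].
/t/ — between /n/ and /e/; rule 1 does not apply here → [t].
/e/ (between /t/ and /ʃ/) is in the target of rule 3 but the environment (before a nasal consonant) is not met → [e].
/ʃ/ (between /e/ and /k/): no rule targets it → [ʃ].
/k/ (between /ʃ/ and /i/) occurs before a front vowel → [tʃ] by rule 4.
/i/ (word-final) fails the environment for rule 3, so it stays [i].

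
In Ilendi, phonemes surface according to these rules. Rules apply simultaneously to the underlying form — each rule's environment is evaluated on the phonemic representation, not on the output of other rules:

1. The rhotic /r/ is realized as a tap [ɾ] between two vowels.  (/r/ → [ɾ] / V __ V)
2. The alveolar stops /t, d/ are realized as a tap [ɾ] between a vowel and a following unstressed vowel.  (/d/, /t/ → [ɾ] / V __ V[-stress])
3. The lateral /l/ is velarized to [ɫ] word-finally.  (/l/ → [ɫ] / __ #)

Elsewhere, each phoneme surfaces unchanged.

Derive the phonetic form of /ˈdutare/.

/d/ (word-initial): rule 2 targets it, but not between a vowel and a following unstressed vowel → unchanged [d].
/u/ stays [u].
/t/ meets the environment for rule 2 (between a vowel and a following unstressed vowel) → [ɾ].
/a/ (between /t/ and /r/) is unaffected → [a].
Rule 1 applies to /r/ (between /a/ and /e/: between two vowels) → [ɾ].
/e/ stays [e].

[ˈduɾaɾe]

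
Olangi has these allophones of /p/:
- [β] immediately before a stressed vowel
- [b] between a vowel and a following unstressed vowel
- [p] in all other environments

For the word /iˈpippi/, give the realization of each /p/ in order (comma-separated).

[β], [p], [p]

Occurrence 1 (position 2): immediately before a stressed vowel → [β].
Occurrence 2 (position 4): no conditioning environment matches → elsewhere allophone [p].
Occurrence 3 (position 5): no conditioning environment matches → elsewhere allophone [p].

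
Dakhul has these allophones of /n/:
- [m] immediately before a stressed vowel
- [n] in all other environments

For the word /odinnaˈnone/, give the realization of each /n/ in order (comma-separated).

[n], [n], [m], [n]

Occurrence 1 (position 4): no conditioning environment matches → elsewhere allophone [n].
Occurrence 2 (position 5): no conditioning environment matches → elsewhere allophone [n].
Occurrence 3 (position 7): immediately before a stressed vowel → [m].
Occurrence 4 (position 9): no conditioning environment matches → elsewhere allophone [n].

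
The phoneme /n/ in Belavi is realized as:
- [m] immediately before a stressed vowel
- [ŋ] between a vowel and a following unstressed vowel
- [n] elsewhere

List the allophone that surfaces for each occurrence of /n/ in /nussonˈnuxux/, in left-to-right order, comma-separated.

Occurrence 1 (position 1): no conditioning environment matches → elsewhere allophone [n].
Occurrence 2 (position 6): no conditioning environment matches → elsewhere allophone [n].
Occurrence 3 (position 7): immediately before a stressed vowel → [m].

[n], [n], [m]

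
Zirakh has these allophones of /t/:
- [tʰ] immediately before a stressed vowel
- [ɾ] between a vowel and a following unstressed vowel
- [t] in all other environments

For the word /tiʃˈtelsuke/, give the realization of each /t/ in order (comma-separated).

Occurrence 1 (position 1): no conditioning environment matches → elsewhere allophone [t].
Occurrence 2 (position 4): immediately before a stressed vowel → [tʰ].

[t], [tʰ]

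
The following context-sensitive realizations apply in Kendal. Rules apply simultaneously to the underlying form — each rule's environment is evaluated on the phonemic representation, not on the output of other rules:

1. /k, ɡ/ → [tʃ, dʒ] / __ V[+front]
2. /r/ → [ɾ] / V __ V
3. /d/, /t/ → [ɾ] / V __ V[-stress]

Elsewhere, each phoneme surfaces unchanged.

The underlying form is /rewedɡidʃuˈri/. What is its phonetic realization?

/r/ (word-initial) is in the target of rule 2 but the environment (between two vowels) is not met → [r].
/e/ — not in any rule's target class → [e].
/w/ (between /e/ and /e/): no rule targets it → [w].
/e/ stays [e].
/d/ (between /e/ and /ɡ/): rule 3 targets it, but not between a vowel and a following unstressed vowel → unchanged [d].
/ɡ/ meets the environment for rule 1 (before a front vowel) → [dʒ].
/i/ — not in any rule's target class → [i].
/d/ (between /i/ and /ʃ/) is in the target of rule 3 but the environment (between a vowel and a following unstressed vowel) is not met → [d].
/ʃ/ — not in any rule's target class → [ʃ].
/u/ (between /ʃ/ and /r/): no rule targets it → [u].
/r/ (between /u/ and /i/): between two vowels, so rule 2 applies → [ɾ].
/i/ (word-final) is unaffected → [i].

[reweddʒidʃuˈɾi]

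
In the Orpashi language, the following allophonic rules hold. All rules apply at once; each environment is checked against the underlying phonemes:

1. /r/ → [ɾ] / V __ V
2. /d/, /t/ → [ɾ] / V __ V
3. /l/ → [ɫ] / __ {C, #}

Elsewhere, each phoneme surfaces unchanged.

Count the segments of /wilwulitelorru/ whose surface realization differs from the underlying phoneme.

2

Segments that undergo a rule: /l/ → [ɫ] (rule 3); /t/ → [ɾ] (rule 2).
All other segments surface unchanged.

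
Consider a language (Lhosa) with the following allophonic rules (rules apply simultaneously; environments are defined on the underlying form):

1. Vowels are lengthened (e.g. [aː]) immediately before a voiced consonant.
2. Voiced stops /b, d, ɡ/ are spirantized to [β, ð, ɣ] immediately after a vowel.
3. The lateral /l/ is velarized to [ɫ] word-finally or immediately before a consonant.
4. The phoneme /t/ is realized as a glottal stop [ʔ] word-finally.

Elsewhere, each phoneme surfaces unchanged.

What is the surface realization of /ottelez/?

/o/ (word-initial) fails the environment for rule 1, so it stays [o].
/t/ (between /o/ and /t/): rule 4 targets it, but not word-finally → unchanged [t].
/t/ (between /t/ and /e/): rule 4 targets it, but not word-finally → unchanged [t].
/e/ meets the environment for rule 1 (before a voiced consonant) → [eː].
/l/ (between /e/ and /e/): rule 3 targets it, but not word-finally or immediately before a consonant → unchanged [l].
/e/ (between /l/ and /z/): before a voiced consonant, so rule 1 applies → [eː].
/z/ stays [z].

[otteːleːz]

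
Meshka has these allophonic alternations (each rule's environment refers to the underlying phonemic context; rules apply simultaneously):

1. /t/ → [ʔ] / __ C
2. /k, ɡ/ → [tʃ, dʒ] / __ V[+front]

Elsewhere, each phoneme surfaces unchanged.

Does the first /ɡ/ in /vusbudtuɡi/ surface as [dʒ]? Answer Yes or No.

Yes

Rule 2 applies to /ɡ/ (between /u/ and /i/: before a front vowel) → [dʒ].
The actual realization is [dʒ], which matches [dʒ].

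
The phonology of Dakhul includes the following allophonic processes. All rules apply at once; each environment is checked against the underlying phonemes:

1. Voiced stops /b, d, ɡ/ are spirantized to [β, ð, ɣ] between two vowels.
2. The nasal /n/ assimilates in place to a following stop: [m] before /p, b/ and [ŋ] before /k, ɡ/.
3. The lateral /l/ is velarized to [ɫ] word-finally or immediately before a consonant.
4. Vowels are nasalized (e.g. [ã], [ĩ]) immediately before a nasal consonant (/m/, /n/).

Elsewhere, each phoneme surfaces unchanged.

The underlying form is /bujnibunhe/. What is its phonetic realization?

[bujniβũnhe]

/b/ (word-initial): rule 1 targets it, but not between two vowels → unchanged [b].
/u/ (between /b/ and /j/): rule 4 targets it, but not before a nasal consonant → unchanged [u].
/j/ stays [j].
/n/ (between /j/ and /i/) is in the target of rule 2 but the environment (before a labial or velar stop) is not met → [n].
/i/ (between /n/ and /b/): rule 4 targets it, but not before a nasal consonant → unchanged [i].
/b/ — between /i/ and /u/, between two vowels — surfaces as [β] (rule 1).
Rule 4 applies to /u/ (between /b/ and /n/: before a nasal consonant) → [ũ].
/n/ (between /u/ and /h/) fails the environment for rule 2, so it stays [n].
/h/ — not in any rule's target class → [h].
/e/ — word-final; rule 4 does not apply here → [e].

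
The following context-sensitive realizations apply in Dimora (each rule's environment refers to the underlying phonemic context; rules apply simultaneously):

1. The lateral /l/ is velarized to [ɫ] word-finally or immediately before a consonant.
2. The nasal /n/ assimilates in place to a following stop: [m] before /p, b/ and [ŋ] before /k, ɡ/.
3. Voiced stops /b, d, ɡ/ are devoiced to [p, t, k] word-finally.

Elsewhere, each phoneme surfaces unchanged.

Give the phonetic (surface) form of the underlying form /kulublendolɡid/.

/k/ — not in any rule's target class → [k].
/u/ stays [u].
/l/ — between /u/ and /u/; rule 1 does not apply here → [l].
/u/ (between /l/ and /b/) is unaffected → [u].
/b/ (between /u/ and /l/): rule 3 targets it, but not word-finally → unchanged [b].
/l/ (between /b/ and /e/) is in the target of rule 1 but the environment (word-finally or immediately before a consonant) is not met → [l].
/e/ — not in any rule's target class → [e].
/n/ (between /e/ and /d/) is in the target of rule 2 but the environment (before a labial or velar stop) is not met → [n].
/d/ (between /n/ and /o/): rule 3 targets it, but not word-finally → unchanged [d].
/o/ — not in any rule's target class → [o].
/l/ (between /o/ and /ɡ/): word-finally or immediately before a consonant, so rule 1 applies → [ɫ].
/ɡ/ (between /l/ and /i/) is in the target of rule 3 but the environment (word-finally) is not met → [ɡ].
/i/ (between /ɡ/ and /d/) is unaffected → [i].
/d/ (word-final) occurs word-finally → [t] by rule 3.

[kulublendoɫɡit]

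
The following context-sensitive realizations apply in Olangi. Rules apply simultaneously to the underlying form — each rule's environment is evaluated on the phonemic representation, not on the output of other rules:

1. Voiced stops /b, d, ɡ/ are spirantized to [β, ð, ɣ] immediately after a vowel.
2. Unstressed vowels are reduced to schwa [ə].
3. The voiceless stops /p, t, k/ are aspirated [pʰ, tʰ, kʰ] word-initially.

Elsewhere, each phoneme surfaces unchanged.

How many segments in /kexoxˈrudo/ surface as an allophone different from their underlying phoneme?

Segments that undergo a rule: /k/ → [kʰ] (rule 3); /e/ → [ə] (rule 2); /o/ → [ə] (rule 2); /d/ → [ð] (rule 1); /o/ → [ə] (rule 2).
All other segments surface unchanged.

5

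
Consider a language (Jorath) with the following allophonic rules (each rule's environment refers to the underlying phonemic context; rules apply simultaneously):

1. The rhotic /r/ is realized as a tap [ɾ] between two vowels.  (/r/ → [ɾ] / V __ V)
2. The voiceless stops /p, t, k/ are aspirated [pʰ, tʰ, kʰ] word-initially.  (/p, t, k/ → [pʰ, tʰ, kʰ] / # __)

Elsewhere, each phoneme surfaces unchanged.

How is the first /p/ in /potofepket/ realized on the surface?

[pʰ]

Rule 2 applies to /p/ (word-initial: word-initially) → [pʰ].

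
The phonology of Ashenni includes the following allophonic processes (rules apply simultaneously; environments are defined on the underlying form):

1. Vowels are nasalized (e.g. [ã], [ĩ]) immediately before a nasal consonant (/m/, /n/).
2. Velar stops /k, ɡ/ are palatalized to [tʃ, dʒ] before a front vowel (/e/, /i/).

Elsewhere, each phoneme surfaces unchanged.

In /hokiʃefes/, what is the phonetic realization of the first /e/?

/e/ (between /ʃ/ and /f/) is in the target of rule 1 but the environment (before a nasal consonant) is not met → [e].

[e]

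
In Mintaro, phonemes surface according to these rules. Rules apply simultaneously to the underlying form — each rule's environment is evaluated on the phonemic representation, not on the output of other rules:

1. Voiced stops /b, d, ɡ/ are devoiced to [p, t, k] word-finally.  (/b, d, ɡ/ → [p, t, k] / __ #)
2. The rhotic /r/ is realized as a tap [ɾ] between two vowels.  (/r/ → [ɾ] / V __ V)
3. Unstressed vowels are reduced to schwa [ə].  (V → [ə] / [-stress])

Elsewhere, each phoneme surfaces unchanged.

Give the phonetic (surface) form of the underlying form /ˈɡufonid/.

/ɡ/ — word-initial; rule 1 does not apply here → [ɡ].
/u/ (between /ɡ/ and /f/): rule 3 targets it, but not in an unstressed syllable → unchanged [u].
Rule 3 applies to /o/ (between /f/ and /n/: in an unstressed syllable) → [ə].
Rule 3 applies to /i/ (between /n/ and /d/: in an unstressed syllable) → [ə].
/d/ — word-final, word-finally — surfaces as [t] (rule 1).

[ˈɡufənət]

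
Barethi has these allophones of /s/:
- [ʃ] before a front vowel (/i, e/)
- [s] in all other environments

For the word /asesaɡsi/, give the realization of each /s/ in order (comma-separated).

[ʃ], [s], [ʃ]

Occurrence 1 (position 2): before a front vowel (/i, e/) → [ʃ].
Occurrence 2 (position 4): no conditioning environment matches → elsewhere allophone [s].
Occurrence 3 (position 7): before a front vowel (/i, e/) → [ʃ].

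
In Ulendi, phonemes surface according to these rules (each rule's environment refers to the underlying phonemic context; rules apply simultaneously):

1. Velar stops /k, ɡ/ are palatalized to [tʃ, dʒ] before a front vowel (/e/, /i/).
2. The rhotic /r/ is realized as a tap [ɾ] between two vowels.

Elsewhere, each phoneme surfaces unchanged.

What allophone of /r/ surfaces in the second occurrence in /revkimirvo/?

/r/ (between /i/ and /v/) fails the environment for rule 2, so it stays [r].

[r]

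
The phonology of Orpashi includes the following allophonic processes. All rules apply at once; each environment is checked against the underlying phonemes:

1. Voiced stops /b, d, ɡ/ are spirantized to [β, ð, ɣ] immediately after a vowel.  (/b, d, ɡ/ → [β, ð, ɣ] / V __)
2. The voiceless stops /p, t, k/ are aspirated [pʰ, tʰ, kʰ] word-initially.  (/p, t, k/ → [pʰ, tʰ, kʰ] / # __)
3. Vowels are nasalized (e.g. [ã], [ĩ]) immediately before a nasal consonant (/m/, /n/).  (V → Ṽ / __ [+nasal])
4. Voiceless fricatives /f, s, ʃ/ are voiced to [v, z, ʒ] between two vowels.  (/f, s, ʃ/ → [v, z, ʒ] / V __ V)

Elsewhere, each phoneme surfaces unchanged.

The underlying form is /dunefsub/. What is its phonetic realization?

/d/ — word-initial; rule 1 does not apply here → [d].
/u/ (between /d/ and /n/): before a nasal consonant, so rule 3 applies → [ũ].
/n/ (between /u/ and /e/): no rule targets it → [n].
/e/ — between /n/ and /f/; rule 3 does not apply here → [e].
/f/ (between /e/ and /s/) is in the target of rule 4 but the environment (between two vowels) is not met → [f].
/s/ (between /f/ and /u/) fails the environment for rule 4, so it stays [s].
/u/ (between /s/ and /b/): rule 3 targets it, but not before a nasal consonant → unchanged [u].
/b/ (word-final): immediately after a vowel, so rule 1 applies → [β].

[dũnefsuβ]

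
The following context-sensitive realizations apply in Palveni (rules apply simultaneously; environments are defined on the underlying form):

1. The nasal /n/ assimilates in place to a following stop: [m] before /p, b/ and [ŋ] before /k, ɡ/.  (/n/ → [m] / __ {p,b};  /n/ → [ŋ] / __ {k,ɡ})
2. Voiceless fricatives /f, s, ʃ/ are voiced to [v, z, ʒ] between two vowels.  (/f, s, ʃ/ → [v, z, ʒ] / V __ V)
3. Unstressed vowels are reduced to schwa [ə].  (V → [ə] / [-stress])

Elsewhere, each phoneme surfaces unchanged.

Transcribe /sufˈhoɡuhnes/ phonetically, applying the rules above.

[səfˈhoɡəhnəs]

/s/ (word-initial) fails the environment for rule 2, so it stays [s].
/u/ — between /s/ and /f/, in an unstressed syllable — surfaces as [ə] (rule 3).
/f/ (between /u/ and /h/) fails the environment for rule 2, so it stays [f].
/o/ (between /h/ and /ɡ/) is in the target of rule 3 but the environment (in an unstressed syllable) is not met → [o].
/u/ (between /ɡ/ and /h/) occurs in an unstressed syllable → [ə] by rule 3.
/n/ (between /h/ and /e/) is in the target of rule 1 but the environment (before a labial or velar stop) is not met → [n].
/e/ (between /n/ and /s/): in an unstressed syllable, so rule 3 applies → [ə].
/s/ (word-final): rule 2 targets it, but not between two vowels → unchanged [s].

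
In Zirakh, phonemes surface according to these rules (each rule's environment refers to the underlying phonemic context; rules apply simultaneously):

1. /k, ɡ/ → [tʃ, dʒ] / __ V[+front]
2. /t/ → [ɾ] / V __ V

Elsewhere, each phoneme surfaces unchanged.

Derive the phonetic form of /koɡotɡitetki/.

/k/ (word-initial) fails the environment for rule 1, so it stays [k].
/o/ (between /k/ and /ɡ/) is unaffected → [o].
/ɡ/ (between /o/ and /o/) fails the environment for rule 1, so it stays [ɡ].
/o/ — not in any rule's target class → [o].
/t/ (between /o/ and /ɡ/): rule 2 targets it, but not between two vowels → unchanged [t].
Rule 1 applies to /ɡ/ (between /t/ and /i/: before a front vowel) → [dʒ].
/i/ stays [i].
Rule 2 applies to /t/ (between /i/ and /e/: between two vowels) → [ɾ].
/e/ (between /t/ and /t/) is unaffected → [e].
/t/ (between /e/ and /k/) fails the environment for rule 2, so it stays [t].
/k/ (between /t/ and /i/) occurs before a front vowel → [tʃ] by rule 1.
/i/ (word-final) is unaffected → [i].

[koɡotdʒiɾettʃi]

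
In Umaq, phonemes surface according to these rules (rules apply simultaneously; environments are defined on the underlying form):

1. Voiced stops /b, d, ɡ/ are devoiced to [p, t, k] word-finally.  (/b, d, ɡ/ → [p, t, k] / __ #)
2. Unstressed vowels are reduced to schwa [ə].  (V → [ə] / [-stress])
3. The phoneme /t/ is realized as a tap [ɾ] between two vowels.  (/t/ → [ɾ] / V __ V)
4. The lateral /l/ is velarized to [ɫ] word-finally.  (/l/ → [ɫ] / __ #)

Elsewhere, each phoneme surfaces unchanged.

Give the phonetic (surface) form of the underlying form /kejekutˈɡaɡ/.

[kəjəkətˈɡak]

/k/ stays [k].
/e/ meets the environment for rule 2 (in an unstressed syllable) → [ə].
/j/ stays [j].
Rule 2 applies to /e/ (between /j/ and /k/: in an unstressed syllable) → [ə].
/k/ stays [k].
Rule 2 applies to /u/ (between /k/ and /t/: in an unstressed syllable) → [ə].
/t/ (between /u/ and /ɡ/) is in the target of rule 3 but the environment (between two vowels) is not met → [t].
/ɡ/ (between /t/ and /a/) is in the target of rule 1 but the environment (word-finally) is not met → [ɡ].
/a/ (between /ɡ/ and /ɡ/) fails the environment for rule 2, so it stays [a].
/ɡ/ (word-final) occurs word-finally → [k] by rule 1.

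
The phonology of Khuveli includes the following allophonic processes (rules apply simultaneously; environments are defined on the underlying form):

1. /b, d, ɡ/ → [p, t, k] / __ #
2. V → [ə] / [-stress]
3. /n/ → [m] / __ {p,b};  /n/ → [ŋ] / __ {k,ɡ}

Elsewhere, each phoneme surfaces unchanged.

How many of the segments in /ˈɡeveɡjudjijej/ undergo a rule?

4

Segments that undergo a rule: /e/ → [ə] (rule 2); /u/ → [ə] (rule 2); /i/ → [ə] (rule 2); /e/ → [ə] (rule 2).
All other segments surface unchanged.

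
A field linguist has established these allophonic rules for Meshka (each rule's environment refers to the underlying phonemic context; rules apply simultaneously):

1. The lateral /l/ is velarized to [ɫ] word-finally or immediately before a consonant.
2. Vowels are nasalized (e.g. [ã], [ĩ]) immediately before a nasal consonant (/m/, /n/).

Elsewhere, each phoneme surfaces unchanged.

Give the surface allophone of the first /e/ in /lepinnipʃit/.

/e/ — between /l/ and /p/; rule 2 does not apply here → [e].

[e]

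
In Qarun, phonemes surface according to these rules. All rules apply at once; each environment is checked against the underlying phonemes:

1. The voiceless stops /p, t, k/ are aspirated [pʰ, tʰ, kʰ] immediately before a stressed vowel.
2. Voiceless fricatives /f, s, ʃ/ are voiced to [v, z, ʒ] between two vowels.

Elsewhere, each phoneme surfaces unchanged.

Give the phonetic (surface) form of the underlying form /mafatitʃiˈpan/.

/m/ — not in any rule's target class → [m].
/a/ — not in any rule's target class → [a].
/f/ meets the environment for rule 2 (between two vowels) → [v].
/a/ (between /f/ and /t/) is unaffected → [a].
/t/ — between /a/ and /i/; rule 1 does not apply here → [t].
/i/ (between /t/ and /t/) is unaffected → [i].
/t/ (between /i/ and /ʃ/) is in the target of rule 1 but the environment (immediately before a stressed vowel) is not met → [t].
/ʃ/ (between /t/ and /i/) is in the target of rule 2 but the environment (between two vowels) is not met → [ʃ].
/i/ — not in any rule's target class → [i].
/p/ — between /i/ and /a/, immediately before a stressed vowel — surfaces as [pʰ] (rule 1).
/a/ stays [a].
/n/ (word-final): no rule targets it → [n].

[mavatitʃiˈpʰan]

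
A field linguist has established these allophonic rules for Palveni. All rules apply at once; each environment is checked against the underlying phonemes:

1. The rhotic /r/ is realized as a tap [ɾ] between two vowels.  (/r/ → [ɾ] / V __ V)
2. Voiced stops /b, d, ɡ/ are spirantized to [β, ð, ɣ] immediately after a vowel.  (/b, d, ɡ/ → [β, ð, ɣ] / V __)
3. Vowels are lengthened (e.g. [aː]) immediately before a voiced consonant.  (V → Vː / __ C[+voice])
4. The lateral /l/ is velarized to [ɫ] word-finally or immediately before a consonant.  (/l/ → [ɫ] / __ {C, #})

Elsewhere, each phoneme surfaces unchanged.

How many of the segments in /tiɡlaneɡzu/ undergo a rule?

Segments that undergo a rule: /i/ → [iː] (rule 3); /ɡ/ → [ɣ] (rule 2); /a/ → [aː] (rule 3); /e/ → [eː] (rule 3); /ɡ/ → [ɣ] (rule 2).
All other segments surface unchanged.

5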